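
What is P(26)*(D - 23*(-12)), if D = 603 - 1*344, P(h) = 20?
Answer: 10700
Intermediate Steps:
D = 259 (D = 603 - 344 = 259)
P(26)*(D - 23*(-12)) = 20*(259 - 23*(-12)) = 20*(259 + 276) = 20*535 = 10700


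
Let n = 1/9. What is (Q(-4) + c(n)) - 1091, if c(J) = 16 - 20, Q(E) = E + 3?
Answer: -1096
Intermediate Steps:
n = ⅑ ≈ 0.11111
Q(E) = 3 + E
c(J) = -4
(Q(-4) + c(n)) - 1091 = ((3 - 4) - 4) - 1091 = (-1 - 4) - 1091 = -5 - 1091 = -1096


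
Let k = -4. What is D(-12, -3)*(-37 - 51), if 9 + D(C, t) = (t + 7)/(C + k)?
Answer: 814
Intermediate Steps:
D(C, t) = -9 + (7 + t)/(-4 + C) (D(C, t) = -9 + (t + 7)/(C - 4) = -9 + (7 + t)/(-4 + C))
D(-12, -3)*(-37 - 51) = ((43 - 3 - 9*(-12))/(-4 - 12))*(-37 - 51) = ((43 - 3 + 108)/(-16))*(-88) = -1/16*148*(-88) = -37/4*(-88) = 814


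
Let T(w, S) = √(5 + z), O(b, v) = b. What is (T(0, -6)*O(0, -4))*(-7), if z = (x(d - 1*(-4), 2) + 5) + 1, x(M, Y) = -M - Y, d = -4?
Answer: 0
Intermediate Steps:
z = 4 (z = ((-(-4 - 1*(-4)) - 1*2) + 5) + 1 = ((-(-4 + 4) - 2) + 5) + 1 = ((-1*0 - 2) + 5) + 1 = ((0 - 2) + 5) + 1 = (-2 + 5) + 1 = 3 + 1 = 4)
T(w, S) = 3 (T(w, S) = √(5 + 4) = √9 = 3)
(T(0, -6)*O(0, -4))*(-7) = (3*0)*(-7) = 0*(-7) = 0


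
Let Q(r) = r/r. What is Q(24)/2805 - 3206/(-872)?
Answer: 4496851/1222980 ≈ 3.6770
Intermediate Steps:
Q(r) = 1
Q(24)/2805 - 3206/(-872) = 1/2805 - 3206/(-872) = 1*(1/2805) - 3206*(-1/872) = 1/2805 + 1603/436 = 4496851/1222980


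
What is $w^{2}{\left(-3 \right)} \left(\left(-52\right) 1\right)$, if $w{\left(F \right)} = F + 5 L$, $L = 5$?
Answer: $-25168$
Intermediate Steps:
$w{\left(F \right)} = 25 + F$ ($w{\left(F \right)} = F + 5 \cdot 5 = F + 25 = 25 + F$)
$w^{2}{\left(-3 \right)} \left(\left(-52\right) 1\right) = \left(25 - 3\right)^{2} \left(\left(-52\right) 1\right) = 22^{2} \left(-52\right) = 484 \left(-52\right) = -25168$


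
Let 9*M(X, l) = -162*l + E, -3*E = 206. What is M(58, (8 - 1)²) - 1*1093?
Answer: -53531/27 ≈ -1982.6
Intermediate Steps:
E = -206/3 (E = -⅓*206 = -206/3 ≈ -68.667)
M(X, l) = -206/27 - 18*l (M(X, l) = (-162*l - 206/3)/9 = (-206/3 - 162*l)/9 = -206/27 - 18*l)
M(58, (8 - 1)²) - 1*1093 = (-206/27 - 18*(8 - 1)²) - 1*1093 = (-206/27 - 18*7²) - 1093 = (-206/27 - 18*49) - 1093 = (-206/27 - 882) - 1093 = -24020/27 - 1093 = -53531/27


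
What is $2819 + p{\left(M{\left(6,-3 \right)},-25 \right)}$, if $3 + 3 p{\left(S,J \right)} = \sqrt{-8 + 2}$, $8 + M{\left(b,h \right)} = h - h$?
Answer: $2818 + \frac{i \sqrt{6}}{3} \approx 2818.0 + 0.8165 i$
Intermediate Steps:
$M{\left(b,h \right)} = -8$ ($M{\left(b,h \right)} = -8 + \left(h - h\right) = -8 + 0 = -8$)
$p{\left(S,J \right)} = -1 + \frac{i \sqrt{6}}{3}$ ($p{\left(S,J \right)} = -1 + \frac{\sqrt{-8 + 2}}{3} = -1 + \frac{\sqrt{-6}}{3} = -1 + \frac{i \sqrt{6}}{3}$)
$2819 + p{\left(M{\left(6,-3 \right)},-25 \right)} = 2819 - \left(1 - \frac{i \sqrt{6}}{3}\right) = 2818 + \frac{i \sqrt{6}}{3}$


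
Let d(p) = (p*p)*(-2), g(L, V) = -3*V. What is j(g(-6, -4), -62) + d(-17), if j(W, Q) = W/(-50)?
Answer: -14456/25 ≈ -578.24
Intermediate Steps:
j(W, Q) = -W/50 (j(W, Q) = W*(-1/50) = -W/50)
d(p) = -2*p² (d(p) = p²*(-2) = -2*p²)
j(g(-6, -4), -62) + d(-17) = -(-3)*(-4)/50 - 2*(-17)² = -1/50*12 - 2*289 = -6/25 - 578 = -14456/25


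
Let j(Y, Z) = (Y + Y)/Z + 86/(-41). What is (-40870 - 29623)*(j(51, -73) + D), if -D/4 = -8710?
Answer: -7349999170380/2993 ≈ -2.4557e+9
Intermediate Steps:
D = 34840 (D = -4*(-8710) = 34840)
j(Y, Z) = -86/41 + 2*Y/Z (j(Y, Z) = (2*Y)/Z + 86*(-1/41) = 2*Y/Z - 86/41 = -86/41 + 2*Y/Z)
(-40870 - 29623)*(j(51, -73) + D) = (-40870 - 29623)*((-86/41 + 2*51/(-73)) + 34840) = -70493*((-86/41 + 2*51*(-1/73)) + 34840) = -70493*((-86/41 - 102/73) + 34840) = -70493*(-10460/2993 + 34840) = -70493*104265660/2993 = -7349999170380/2993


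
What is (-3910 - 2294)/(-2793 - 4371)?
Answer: 517/597 ≈ 0.86600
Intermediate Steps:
(-3910 - 2294)/(-2793 - 4371) = -6204/(-7164) = -6204*(-1/7164) = 517/597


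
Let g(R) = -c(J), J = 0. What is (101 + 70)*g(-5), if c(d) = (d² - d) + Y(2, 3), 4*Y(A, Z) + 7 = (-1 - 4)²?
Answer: -1539/2 ≈ -769.50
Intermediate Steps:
Y(A, Z) = 9/2 (Y(A, Z) = -7/4 + (-1 - 4)²/4 = -7/4 + (¼)*(-5)² = -7/4 + (¼)*25 = -7/4 + 25/4 = 9/2)
c(d) = 9/2 + d² - d (c(d) = (d² - d) + 9/2 = 9/2 + d² - d)
g(R) = -9/2 (g(R) = -(9/2 + 0² - 1*0) = -(9/2 + 0 + 0) = -1*9/2 = -9/2)
(101 + 70)*g(-5) = (101 + 70)*(-9/2) = 171*(-9/2) = -1539/2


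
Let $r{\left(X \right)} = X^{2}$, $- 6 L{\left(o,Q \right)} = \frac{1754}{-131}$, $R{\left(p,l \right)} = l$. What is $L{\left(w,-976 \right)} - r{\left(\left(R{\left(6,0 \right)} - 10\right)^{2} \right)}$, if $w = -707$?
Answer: $- \frac{3929123}{393} \approx -9997.8$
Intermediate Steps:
$L{\left(o,Q \right)} = \frac{877}{393}$ ($L{\left(o,Q \right)} = - \frac{1754 \frac{1}{-131}}{6} = - \frac{1754 \left(- \frac{1}{131}\right)}{6} = \left(- \frac{1}{6}\right) \left(- \frac{1754}{131}\right) = \frac{877}{393}$)
$L{\left(w,-976 \right)} - r{\left(\left(R{\left(6,0 \right)} - 10\right)^{2} \right)} = \frac{877}{393} - \left(\left(0 - 10\right)^{2}\right)^{2} = \frac{877}{393} - \left(\left(-10\right)^{2}\right)^{2} = \frac{877}{393} - 100^{2} = \frac{877}{393} - 10000 = - \frac{3929123}{393}$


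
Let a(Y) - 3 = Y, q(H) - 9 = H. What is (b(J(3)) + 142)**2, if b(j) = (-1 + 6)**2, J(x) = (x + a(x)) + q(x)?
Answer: 27889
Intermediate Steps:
q(H) = 9 + H
a(Y) = 3 + Y
J(x) = 12 + 3*x (J(x) = (x + (3 + x)) + (9 + x) = (3 + 2*x) + (9 + x) = 12 + 3*x)
b(j) = 25 (b(j) = 5**2 = 25)
(b(J(3)) + 142)**2 = (25 + 142)**2 = 167**2 = 27889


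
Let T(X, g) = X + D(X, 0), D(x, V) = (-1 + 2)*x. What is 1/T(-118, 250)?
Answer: -1/236 ≈ -0.0042373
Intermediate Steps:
D(x, V) = x (D(x, V) = 1*x = x)
T(X, g) = 2*X (T(X, g) = X + X = 2*X)
1/T(-118, 250) = 1/(2*(-118)) = 1/(-236) = -1/236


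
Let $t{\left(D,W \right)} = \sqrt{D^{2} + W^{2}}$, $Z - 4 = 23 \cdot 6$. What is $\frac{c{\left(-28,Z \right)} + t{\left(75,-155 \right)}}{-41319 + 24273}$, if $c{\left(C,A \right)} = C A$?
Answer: $\frac{1988}{8523} - \frac{5 \sqrt{1186}}{17046} \approx 0.22315$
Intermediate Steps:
$Z = 142$ ($Z = 4 + 23 \cdot 6 = 4 + 138 = 142$)
$c{\left(C,A \right)} = A C$
$\frac{c{\left(-28,Z \right)} + t{\left(75,-155 \right)}}{-41319 + 24273} = \frac{142 \left(-28\right) + \sqrt{75^{2} + \left(-155\right)^{2}}}{-41319 + 24273} = \frac{-3976 + \sqrt{5625 + 24025}}{-17046} = \left(-3976 + \sqrt{29650}\right) \left(- \frac{1}{17046}\right) = \left(-3976 + 5 \sqrt{1186}\right) \left(- \frac{1}{17046}\right) = \frac{1988}{8523} - \frac{5 \sqrt{1186}}{17046}$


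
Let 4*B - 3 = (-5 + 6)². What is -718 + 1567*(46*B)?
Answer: 71364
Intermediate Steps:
B = 1 (B = ¾ + (-5 + 6)²/4 = ¾ + (¼)*1² = ¾ + (¼)*1 = ¾ + ¼ = 1)
-718 + 1567*(46*B) = -718 + 1567*(46*1) = -718 + 1567*46 = -718 + 72082 = 71364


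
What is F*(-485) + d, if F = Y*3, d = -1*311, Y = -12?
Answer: 17149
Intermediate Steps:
d = -311
F = -36 (F = -12*3 = -36)
F*(-485) + d = -36*(-485) - 311 = 17460 - 311 = 17149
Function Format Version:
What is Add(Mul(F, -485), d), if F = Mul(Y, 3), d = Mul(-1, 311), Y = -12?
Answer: 17149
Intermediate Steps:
d = -311
F = -36 (F = Mul(-12, 3) = -36)
Add(Mul(F, -485), d) = Add(Mul(-36, -485), -311) = Add(17460, -311) = 17149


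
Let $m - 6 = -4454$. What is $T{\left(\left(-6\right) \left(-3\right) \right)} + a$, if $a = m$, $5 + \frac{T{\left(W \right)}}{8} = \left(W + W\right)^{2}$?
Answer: $5880$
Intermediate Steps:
$m = -4448$ ($m = 6 - 4454 = -4448$)
$T{\left(W \right)} = -40 + 32 W^{2}$ ($T{\left(W \right)} = -40 + 8 \left(W + W\right)^{2} = -40 + 8 \left(2 W\right)^{2} = -40 + 8 \cdot 4 W^{2} = -40 + 32 W^{2}$)
$a = -4448$
$T{\left(\left(-6\right) \left(-3\right) \right)} + a = \left(-40 + 32 \left(\left(-6\right) \left(-3\right)\right)^{2}\right) - 4448 = \left(-40 + 32 \cdot 18^{2}\right) - 4448 = \left(-40 + 32 \cdot 324\right) - 4448 = \left(-40 + 10368\right) - 4448 = 10328 - 4448 = 5880$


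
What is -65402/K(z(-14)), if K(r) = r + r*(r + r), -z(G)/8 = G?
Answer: -32701/12600 ≈ -2.5953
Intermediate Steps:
z(G) = -8*G
K(r) = r + 2*r² (K(r) = r + r*(2*r) = r + 2*r²)
-65402/K(z(-14)) = -65402*1/(112*(1 + 2*(-8*(-14)))) = -65402*1/(112*(1 + 2*112)) = -65402*1/(112*(1 + 224)) = -65402/(112*225) = -65402/25200 = -65402*1/25200 = -32701/12600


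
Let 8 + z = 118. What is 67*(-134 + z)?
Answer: -1608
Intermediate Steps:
z = 110 (z = -8 + 118 = 110)
67*(-134 + z) = 67*(-134 + 110) = 67*(-24) = -1608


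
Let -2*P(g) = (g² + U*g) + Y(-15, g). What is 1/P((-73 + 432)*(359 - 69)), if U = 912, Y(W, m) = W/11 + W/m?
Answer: -458084/2504308677165277 ≈ -1.8292e-10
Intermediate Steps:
Y(W, m) = W/11 + W/m (Y(W, m) = W*(1/11) + W/m = W/11 + W/m)
P(g) = 15/22 - 456*g - g²/2 + 15/(2*g) (P(g) = -((g² + 912*g) + ((1/11)*(-15) - 15/g))/2 = -((g² + 912*g) + (-15/11 - 15/g))/2 = -(-15/11 + g² - 15/g + 912*g)/2 = 15/22 - 456*g - g²/2 + 15/(2*g))
1/P((-73 + 432)*(359 - 69)) = 1/((165 + ((-73 + 432)*(359 - 69))*(15 - 10032*(-73 + 432)*(359 - 69) - 11*(-73 + 432)²*(359 - 69)²))/(22*(((-73 + 432)*(359 - 69))))) = 1/((165 + (359*290)*(15 - 3601488*290 - 11*(359*290)²))/(22*((359*290)))) = 1/((1/22)*(165 + 104110*(15 - 10032*104110 - 11*104110²))/104110) = 1/((1/22)*(1/104110)*(165 + 104110*(15 - 1044431520 - 11*10838892100))) = 1/((1/22)*(1/104110)*(165 + 104110*(15 - 1044431520 - 119227813100))) = 1/((1/22)*(1/104110)*(165 + 104110*(-120272244605))) = 1/((1/22)*(1/104110)*(165 - 12521543385826550)) = 1/((1/22)*(1/104110)*(-12521543385826385)) = 1/(-2504308677165277/458084) = -458084/2504308677165277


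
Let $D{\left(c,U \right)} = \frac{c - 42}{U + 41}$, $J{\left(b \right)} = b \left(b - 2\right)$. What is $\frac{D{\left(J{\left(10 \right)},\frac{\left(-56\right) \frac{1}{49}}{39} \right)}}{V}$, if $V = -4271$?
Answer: $- \frac{10374}{47771135} \approx -0.00021716$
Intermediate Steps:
$J{\left(b \right)} = b \left(-2 + b\right)$
$D{\left(c,U \right)} = \frac{-42 + c}{41 + U}$
$\frac{D{\left(J{\left(10 \right)},\frac{\left(-56\right) \frac{1}{49}}{39} \right)}}{V} = \frac{\frac{1}{41 + \frac{\left(-56\right) \frac{1}{49}}{39}} \left(-42 + 10 \left(-2 + 10\right)\right)}{-4271} = \frac{-42 + 10 \cdot 8}{41 + \left(-56\right) \frac{1}{49} \cdot \frac{1}{39}} \left(- \frac{1}{4271}\right) = \frac{-42 + 80}{41 - \frac{8}{273}} \left(- \frac{1}{4271}\right) = \frac{1}{41 - \frac{8}{273}} \cdot 38 \left(- \frac{1}{4271}\right) = \frac{1}{\frac{11185}{273}} \cdot 38 \left(- \frac{1}{4271}\right) = \frac{273}{11185} \cdot 38 \left(- \frac{1}{4271}\right) = \frac{10374}{11185} \left(- \frac{1}{4271}\right) = - \frac{10374}{47771135}$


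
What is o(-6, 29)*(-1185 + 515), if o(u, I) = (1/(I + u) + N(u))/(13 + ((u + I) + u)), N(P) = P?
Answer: 9179/69 ≈ 133.03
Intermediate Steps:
o(u, I) = (u + 1/(I + u))/(13 + I + 2*u) (o(u, I) = (1/(I + u) + u)/(13 + ((u + I) + u)) = (u + 1/(I + u))/(13 + ((I + u) + u)) = (u + 1/(I + u))/(13 + (I + 2*u)) = (u + 1/(I + u))/(13 + I + 2*u))
o(-6, 29)*(-1185 + 515) = ((1 + (-6)² + 29*(-6))/(29² + 2*(-6)² + 13*29 + 13*(-6) + 3*29*(-6)))*(-1185 + 515) = ((1 + 36 - 174)/(841 + 2*36 + 377 - 78 - 522))*(-670) = (-137/(841 + 72 + 377 - 78 - 522))*(-670) = (-137/690)*(-670) = ((1/690)*(-137))*(-670) = -137/690*(-670) = 9179/69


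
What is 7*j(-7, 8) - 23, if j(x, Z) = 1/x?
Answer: -24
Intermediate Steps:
7*j(-7, 8) - 23 = 7/(-7) - 23 = 7*(-⅐) - 23 = -1 - 23 = -24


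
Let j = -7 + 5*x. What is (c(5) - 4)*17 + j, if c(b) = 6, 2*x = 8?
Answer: 47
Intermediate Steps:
x = 4 (x = (½)*8 = 4)
j = 13 (j = -7 + 5*4 = -7 + 20 = 13)
(c(5) - 4)*17 + j = (6 - 4)*17 + 13 = 2*17 + 13 = 34 + 13 = 47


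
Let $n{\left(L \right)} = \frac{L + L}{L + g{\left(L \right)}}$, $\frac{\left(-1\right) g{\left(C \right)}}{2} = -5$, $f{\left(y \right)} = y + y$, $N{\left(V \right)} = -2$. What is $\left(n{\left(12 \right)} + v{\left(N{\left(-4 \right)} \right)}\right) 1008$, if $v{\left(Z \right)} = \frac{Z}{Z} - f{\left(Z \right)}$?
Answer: $\frac{67536}{11} \approx 6139.6$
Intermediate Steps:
$f{\left(y \right)} = 2 y$
$g{\left(C \right)} = 10$ ($g{\left(C \right)} = \left(-2\right) \left(-5\right) = 10$)
$n{\left(L \right)} = \frac{2 L}{10 + L}$ ($n{\left(L \right)} = \frac{L + L}{L + 10} = \frac{2 L}{10 + L}$)
$v{\left(Z \right)} = 1 - 2 Z$ ($v{\left(Z \right)} = \frac{Z}{Z} - 2 Z = 1 - 2 Z$)
$\left(n{\left(12 \right)} + v{\left(N{\left(-4 \right)} \right)}\right) 1008 = \left(2 \cdot 12 \frac{1}{10 + 12} + \left(1 - -4\right)\right) 1008 = \left(2 \cdot 12 \cdot \frac{1}{22} + \left(1 + 4\right)\right) 1008 = \left(2 \cdot 12 \cdot \frac{1}{22} + 5\right) 1008 = \left(\frac{12}{11} + 5\right) 1008 = \frac{67}{11} \cdot 1008 = \frac{67536}{11}$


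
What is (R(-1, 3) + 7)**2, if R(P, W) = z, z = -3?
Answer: 16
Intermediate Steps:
R(P, W) = -3
(R(-1, 3) + 7)**2 = (-3 + 7)**2 = 4**2 = 16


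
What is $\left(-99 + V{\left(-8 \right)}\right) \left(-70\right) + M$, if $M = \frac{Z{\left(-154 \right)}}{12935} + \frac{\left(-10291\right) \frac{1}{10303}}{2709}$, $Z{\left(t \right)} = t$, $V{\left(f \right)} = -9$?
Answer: $\frac{2729356265790757}{361026547245} \approx 7560.0$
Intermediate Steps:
$M = - \frac{4431381443}{361026547245}$ ($M = - \frac{154}{12935} + \frac{\left(-10291\right) \frac{1}{10303}}{2709} = \left(-154\right) \frac{1}{12935} + \left(-10291\right) \frac{1}{10303} \cdot \frac{1}{2709} = - \frac{154}{12935} - \frac{10291}{27910827} = - \frac{4431381443}{361026547245} \approx -0.012274$)
$\left(-99 + V{\left(-8 \right)}\right) \left(-70\right) + M = \left(-99 - 9\right) \left(-70\right) - \frac{4431381443}{361026547245} = \left(-108\right) \left(-70\right) - \frac{4431381443}{361026547245} = 7560 - \frac{4431381443}{361026547245} = \frac{2729356265790757}{361026547245}$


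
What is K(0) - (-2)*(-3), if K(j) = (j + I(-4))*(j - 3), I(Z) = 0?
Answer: -6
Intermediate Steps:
K(j) = j*(-3 + j) (K(j) = (j + 0)*(j - 3) = j*(-3 + j))
K(0) - (-2)*(-3) = 0*(-3 + 0) - (-2)*(-3) = 0*(-3) - 1*6 = 0 - 6 = -6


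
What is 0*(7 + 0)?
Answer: 0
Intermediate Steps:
0*(7 + 0) = 0*7 = 0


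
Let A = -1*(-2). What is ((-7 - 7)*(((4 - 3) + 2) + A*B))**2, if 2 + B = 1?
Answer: 196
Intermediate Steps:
A = 2
B = -1 (B = -2 + 1 = -1)
((-7 - 7)*(((4 - 3) + 2) + A*B))**2 = ((-7 - 7)*(((4 - 3) + 2) + 2*(-1)))**2 = (-14*((1 + 2) - 2))**2 = (-14*(3 - 2))**2 = (-14*1)**2 = (-14)**2 = 196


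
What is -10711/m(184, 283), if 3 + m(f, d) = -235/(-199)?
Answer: 2131489/362 ≈ 5888.1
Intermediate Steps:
m(f, d) = -362/199 (m(f, d) = -3 - 235/(-199) = -3 - 235*(-1/199) = -3 + 235/199 = -362/199)
-10711/m(184, 283) = -10711/(-362/199) = -10711*(-199/362) = 2131489/362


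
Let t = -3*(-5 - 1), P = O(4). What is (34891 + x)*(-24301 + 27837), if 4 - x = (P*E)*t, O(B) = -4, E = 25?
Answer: 129753520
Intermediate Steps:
P = -4
t = 18 (t = -3*(-6) = 18)
x = 1804 (x = 4 - (-4*25)*18 = 4 - (-100)*18 = 4 - 1*(-1800) = 4 + 1800 = 1804)
(34891 + x)*(-24301 + 27837) = (34891 + 1804)*(-24301 + 27837) = 36695*3536 = 129753520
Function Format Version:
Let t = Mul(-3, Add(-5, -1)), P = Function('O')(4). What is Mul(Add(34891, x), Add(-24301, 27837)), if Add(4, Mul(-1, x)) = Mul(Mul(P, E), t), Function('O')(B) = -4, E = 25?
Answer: 129753520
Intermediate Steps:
P = -4
t = 18 (t = Mul(-3, -6) = 18)
x = 1804 (x = Add(4, Mul(-1, Mul(Mul(-4, 25), 18))) = Add(4, Mul(-1, Mul(-100, 18))) = Add(4, Mul(-1, -1800)) = Add(4, 1800) = 1804)
Mul(Add(34891, x), Add(-24301, 27837)) = Mul(Add(34891, 1804), Add(-24301, 27837)) = Mul(36695, 3536) = 129753520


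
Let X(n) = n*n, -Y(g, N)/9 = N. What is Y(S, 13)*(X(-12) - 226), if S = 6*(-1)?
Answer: 9594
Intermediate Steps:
S = -6
Y(g, N) = -9*N
X(n) = n**2
Y(S, 13)*(X(-12) - 226) = (-9*13)*((-12)**2 - 226) = -117*(144 - 226) = -117*(-82) = 9594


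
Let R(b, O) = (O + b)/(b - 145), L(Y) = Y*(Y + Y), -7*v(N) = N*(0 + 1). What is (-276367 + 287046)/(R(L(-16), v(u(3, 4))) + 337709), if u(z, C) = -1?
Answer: 27434351/867578006 ≈ 0.031622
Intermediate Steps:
v(N) = -N/7 (v(N) = -N*(0 + 1)/7 = -N/7)
L(Y) = 2*Y² (L(Y) = Y*(2*Y) = 2*Y²)
R(b, O) = (O + b)/(-145 + b)
(-276367 + 287046)/(R(L(-16), v(u(3, 4))) + 337709) = (-276367 + 287046)/((-⅐*(-1) + 2*(-16)²)/(-145 + 2*(-16)²) + 337709) = 10679/((⅐ + 2*256)/(-145 + 2*256) + 337709) = 10679/((⅐ + 512)/(-145 + 512) + 337709) = 10679/((3585/7)/367 + 337709) = 10679/((1/367)*(3585/7) + 337709) = 10679/(3585/2569 + 337709) = 10679/(867578006/2569) = 10679*(2569/867578006) = 27434351/867578006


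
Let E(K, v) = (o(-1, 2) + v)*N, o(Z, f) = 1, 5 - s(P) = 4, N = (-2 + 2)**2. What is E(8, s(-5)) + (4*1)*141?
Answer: 564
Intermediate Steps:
N = 0 (N = 0**2 = 0)
s(P) = 1 (s(P) = 5 - 1*4 = 5 - 4 = 1)
E(K, v) = 0 (E(K, v) = (1 + v)*0 = 0)
E(8, s(-5)) + (4*1)*141 = 0 + (4*1)*141 = 0 + 4*141 = 0 + 564 = 564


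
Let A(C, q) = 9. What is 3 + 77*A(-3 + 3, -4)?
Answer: 696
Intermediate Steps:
3 + 77*A(-3 + 3, -4) = 3 + 77*9 = 3 + 693 = 696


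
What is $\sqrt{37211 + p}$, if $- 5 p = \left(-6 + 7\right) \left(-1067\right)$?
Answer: $\frac{\sqrt{935610}}{5} \approx 193.45$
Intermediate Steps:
$p = \frac{1067}{5}$ ($p = - \frac{\left(-6 + 7\right) \left(-1067\right)}{5} = - \frac{1 \left(-1067\right)}{5} = \left(- \frac{1}{5}\right) \left(-1067\right) = \frac{1067}{5} \approx 213.4$)
$\sqrt{37211 + p} = \sqrt{37211 + \frac{1067}{5}} = \sqrt{\frac{187122}{5}} = \frac{\sqrt{935610}}{5}$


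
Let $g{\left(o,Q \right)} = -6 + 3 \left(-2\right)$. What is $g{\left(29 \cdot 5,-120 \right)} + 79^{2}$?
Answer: $6229$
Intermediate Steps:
$g{\left(o,Q \right)} = -12$ ($g{\left(o,Q \right)} = -6 - 6 = -12$)
$g{\left(29 \cdot 5,-120 \right)} + 79^{2} = -12 + 79^{2} = -12 + 6241 = 6229$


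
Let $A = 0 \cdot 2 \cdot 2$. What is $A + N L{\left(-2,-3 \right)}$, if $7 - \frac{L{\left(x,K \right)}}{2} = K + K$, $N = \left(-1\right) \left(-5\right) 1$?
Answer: $130$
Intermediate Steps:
$N = 5$ ($N = 5 \cdot 1 = 5$)
$A = 0$ ($A = 0 \cdot 2 = 0$)
$L{\left(x,K \right)} = 14 - 4 K$ ($L{\left(x,K \right)} = 14 - 2 \left(K + K\right) = 14 - 2 \cdot 2 K = 14 - 4 K$)
$A + N L{\left(-2,-3 \right)} = 0 + 5 \left(14 - -12\right) = 0 + 5 \left(14 + 12\right) = 0 + 5 \cdot 26 = 0 + 130 = 130$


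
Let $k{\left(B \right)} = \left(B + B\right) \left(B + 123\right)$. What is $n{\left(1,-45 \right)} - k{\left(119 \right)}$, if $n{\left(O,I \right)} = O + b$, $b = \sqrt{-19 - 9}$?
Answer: $-57595 + 2 i \sqrt{7} \approx -57595.0 + 5.2915 i$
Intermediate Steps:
$b = 2 i \sqrt{7}$ ($b = \sqrt{-28} = 2 i \sqrt{7} \approx 5.2915 i$)
$n{\left(O,I \right)} = O + 2 i \sqrt{7}$
$k{\left(B \right)} = 2 B \left(123 + B\right)$
$n{\left(1,-45 \right)} - k{\left(119 \right)} = \left(1 + 2 i \sqrt{7}\right) - 2 \cdot 119 \left(123 + 119\right) = \left(1 + 2 i \sqrt{7}\right) - 2 \cdot 119 \cdot 242 = \left(1 + 2 i \sqrt{7}\right) - 57596 = -57595 + 2 i \sqrt{7}$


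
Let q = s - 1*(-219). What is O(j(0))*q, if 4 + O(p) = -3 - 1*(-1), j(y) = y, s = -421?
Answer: 1212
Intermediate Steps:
O(p) = -6 (O(p) = -4 + (-3 - 1*(-1)) = -4 + (-3 + 1) = -4 - 2 = -6)
q = -202 (q = -421 - 1*(-219) = -421 + 219 = -202)
O(j(0))*q = -6*(-202) = 1212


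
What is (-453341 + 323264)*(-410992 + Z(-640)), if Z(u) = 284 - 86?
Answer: 53434851138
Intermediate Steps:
Z(u) = 198
(-453341 + 323264)*(-410992 + Z(-640)) = (-453341 + 323264)*(-410992 + 198) = -130077*(-410794) = 53434851138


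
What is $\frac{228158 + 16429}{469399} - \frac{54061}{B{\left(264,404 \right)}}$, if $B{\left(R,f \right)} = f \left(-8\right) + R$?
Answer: $\frac{532696195}{28432168} \approx 18.736$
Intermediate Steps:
$B{\left(R,f \right)} = R - 8 f$ ($B{\left(R,f \right)} = - 8 f + R = R - 8 f$)
$\frac{228158 + 16429}{469399} - \frac{54061}{B{\left(264,404 \right)}} = \frac{228158 + 16429}{469399} - \frac{54061}{264 - 3232} = 244587 \cdot \frac{1}{469399} - \frac{54061}{264 - 3232} = \frac{34941}{67057} - \frac{54061}{-2968} = \frac{34941}{67057} - - \frac{7723}{424} = \frac{34941}{67057} + \frac{7723}{424} = \frac{532696195}{28432168}$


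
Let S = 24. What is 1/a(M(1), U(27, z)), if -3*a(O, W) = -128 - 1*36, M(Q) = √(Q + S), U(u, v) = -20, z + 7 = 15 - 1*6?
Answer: 3/164 ≈ 0.018293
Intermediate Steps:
z = 2 (z = -7 + (15 - 1*6) = -7 + (15 - 6) = -7 + 9 = 2)
M(Q) = √(24 + Q) (M(Q) = √(Q + 24) = √(24 + Q))
a(O, W) = 164/3 (a(O, W) = -(-128 - 1*36)/3 = -(-128 - 36)/3 = -⅓*(-164) = 164/3)
1/a(M(1), U(27, z)) = 1/(164/3) = 3/164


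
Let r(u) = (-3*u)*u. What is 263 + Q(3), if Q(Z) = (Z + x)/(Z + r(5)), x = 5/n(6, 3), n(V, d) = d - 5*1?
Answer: 37871/144 ≈ 262.99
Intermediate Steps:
n(V, d) = -5 + d (n(V, d) = d - 5 = -5 + d)
r(u) = -3*u²
x = -5/2 (x = 5/(-5 + 3) = 5/(-2) = 5*(-½) = -5/2 ≈ -2.5000)
Q(Z) = (-5/2 + Z)/(-75 + Z) (Q(Z) = (Z - 5/2)/(Z - 3*5²) = (-5/2 + Z)/(Z - 3*25) = (-5/2 + Z)/(Z - 75) = (-5/2 + Z)/(-75 + Z))
263 + Q(3) = 263 + (-5/2 + 3)/(-75 + 3) = 263 + (½)/(-72) = 263 - 1/72*½ = 263 - 1/144 = 37871/144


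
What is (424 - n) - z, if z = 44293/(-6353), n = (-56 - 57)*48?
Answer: 37196637/6353 ≈ 5855.0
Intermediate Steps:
n = -5424 (n = -113*48 = -5424)
z = -44293/6353 (z = 44293*(-1/6353) = -44293/6353 ≈ -6.9720)
(424 - n) - z = (424 - 1*(-5424)) - 1*(-44293/6353) = (424 + 5424) + 44293/6353 = 5848 + 44293/6353 = 37196637/6353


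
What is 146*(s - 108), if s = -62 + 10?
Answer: -23360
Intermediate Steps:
s = -52
146*(s - 108) = 146*(-52 - 108) = 146*(-160) = -23360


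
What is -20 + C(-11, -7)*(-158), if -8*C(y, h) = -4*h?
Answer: 533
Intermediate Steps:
C(y, h) = h/2 (C(y, h) = -(-1)*h/2 = h/2)
-20 + C(-11, -7)*(-158) = -20 + ((½)*(-7))*(-158) = -20 - 7/2*(-158) = -20 + 553 = 533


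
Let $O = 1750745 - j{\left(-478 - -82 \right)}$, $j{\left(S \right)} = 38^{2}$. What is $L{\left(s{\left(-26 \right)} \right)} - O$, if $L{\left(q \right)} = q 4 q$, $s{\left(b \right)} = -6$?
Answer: $-1749157$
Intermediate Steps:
$L{\left(q \right)} = 4 q^{2}$ ($L{\left(q \right)} = 4 q q = 4 q^{2}$)
$j{\left(S \right)} = 1444$
$O = 1749301$ ($O = 1750745 - 1444 = 1749301$)
$L{\left(s{\left(-26 \right)} \right)} - O = 4 \left(-6\right)^{2} - 1749301 = 4 \cdot 36 - 1749301 = 144 - 1749301 = -1749157$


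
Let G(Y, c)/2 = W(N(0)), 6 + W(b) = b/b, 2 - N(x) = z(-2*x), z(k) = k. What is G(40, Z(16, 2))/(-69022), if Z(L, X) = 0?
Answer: 5/34511 ≈ 0.00014488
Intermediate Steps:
N(x) = 2 + 2*x (N(x) = 2 - (-2)*x = 2 + 2*x)
W(b) = -5 (W(b) = -6 + b/b = -6 + 1 = -5)
G(Y, c) = -10 (G(Y, c) = 2*(-5) = -10)
G(40, Z(16, 2))/(-69022) = -10/(-69022) = -10*(-1/69022) = 5/34511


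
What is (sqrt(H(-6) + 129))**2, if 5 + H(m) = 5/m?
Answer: 739/6 ≈ 123.17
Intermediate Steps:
H(m) = -5 + 5/m
(sqrt(H(-6) + 129))**2 = (sqrt((-5 + 5/(-6)) + 129))**2 = (sqrt((-5 + 5*(-1/6)) + 129))**2 = (sqrt((-5 - 5/6) + 129))**2 = (sqrt(-35/6 + 129))**2 = (sqrt(739/6))**2 = (sqrt(4434)/6)**2 = 739/6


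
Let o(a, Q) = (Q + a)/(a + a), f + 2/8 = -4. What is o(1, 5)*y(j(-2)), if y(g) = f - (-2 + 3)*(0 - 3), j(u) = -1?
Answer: -15/4 ≈ -3.7500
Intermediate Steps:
f = -17/4 (f = -¼ - 4 = -17/4 ≈ -4.2500)
o(a, Q) = (Q + a)/(2*a) (o(a, Q) = (Q + a)/((2*a)) = (Q + a)*(1/(2*a)) = (Q + a)/(2*a))
y(g) = -5/4 (y(g) = -17/4 - (-2 + 3)*(0 - 3) = -17/4 - (-3) = -17/4 - 1*(-3) = -17/4 + 3 = -5/4)
o(1, 5)*y(j(-2)) = ((½)*(5 + 1)/1)*(-5/4) = ((½)*1*6)*(-5/4) = 3*(-5/4) = -15/4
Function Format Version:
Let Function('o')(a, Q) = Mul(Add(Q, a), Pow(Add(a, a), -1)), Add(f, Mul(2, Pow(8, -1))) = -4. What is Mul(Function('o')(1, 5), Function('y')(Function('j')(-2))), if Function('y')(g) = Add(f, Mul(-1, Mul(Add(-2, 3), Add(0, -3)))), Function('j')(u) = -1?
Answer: Rational(-15, 4) ≈ -3.7500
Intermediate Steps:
f = Rational(-17, 4) (f = Add(Rational(-1, 4), -4) = Rational(-17, 4) ≈ -4.2500)
Function('o')(a, Q) = Mul(Rational(1, 2), Pow(a, -1), Add(Q, a)) (Function('o')(a, Q) = Mul(Add(Q, a), Pow(Mul(2, a), -1)) = Mul(Add(Q, a), Mul(Rational(1, 2), Pow(a, -1))) = Mul(Rational(1, 2), Pow(a, -1), Add(Q, a)))
Function('y')(g) = Rational(-5, 4) (Function('y')(g) = Add(Rational(-17, 4), Mul(-1, Mul(Add(-2, 3), Add(0, -3)))) = Add(Rational(-17, 4), Mul(-1, Mul(1, -3))) = Add(Rational(-17, 4), Mul(-1, -3)) = Add(Rational(-17, 4), 3) = Rational(-5, 4))
Mul(Function('o')(1, 5), Function('y')(Function('j')(-2))) = Mul(Mul(Rational(1, 2), Pow(1, -1), Add(5, 1)), Rational(-5, 4)) = Mul(Mul(Rational(1, 2), 1, 6), Rational(-5, 4)) = Mul(3, Rational(-5, 4)) = Rational(-15, 4)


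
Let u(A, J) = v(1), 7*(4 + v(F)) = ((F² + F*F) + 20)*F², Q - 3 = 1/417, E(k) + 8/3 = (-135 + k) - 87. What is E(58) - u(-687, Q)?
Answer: -3482/21 ≈ -165.81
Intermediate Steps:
E(k) = -674/3 + k (E(k) = -8/3 + ((-135 + k) - 87) = -8/3 + (-222 + k) = -674/3 + k)
Q = 1252/417 (Q = 3 + 1/417 = 1252/417 ≈ 3.0024)
v(F) = -4 + F²*(20 + 2*F²)/7 (v(F) = -4 + (((F² + F*F) + 20)*F²)/7 = -4 + (((F² + F²) + 20)*F²)/7 = -4 + ((2*F² + 20)*F²)/7 = -4 + ((20 + 2*F²)*F²)/7 = -4 + (F²*(20 + 2*F²))/7 = -4 + F²*(20 + 2*F²)/7)
u(A, J) = -6/7 (u(A, J) = -4 + (2/7)*1⁴ + (20/7)*1² = -4 + (2/7)*1 + (20/7)*1 = -4 + 2/7 + 20/7 = -6/7)
E(58) - u(-687, Q) = (-674/3 + 58) - 1*(-6/7) = -500/3 + 6/7 = -3482/21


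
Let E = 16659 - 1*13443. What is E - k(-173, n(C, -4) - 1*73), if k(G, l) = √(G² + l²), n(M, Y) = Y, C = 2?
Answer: 3216 - √35858 ≈ 3026.6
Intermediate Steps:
E = 3216 (E = 16659 - 13443 = 3216)
E - k(-173, n(C, -4) - 1*73) = 3216 - √((-173)² + (-4 - 1*73)²) = 3216 - √(29929 + (-4 - 73)²) = 3216 - √(29929 + (-77)²) = 3216 - √(29929 + 5929) = 3216 - √35858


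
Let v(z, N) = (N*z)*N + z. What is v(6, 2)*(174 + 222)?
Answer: 11880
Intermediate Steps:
v(z, N) = z + z*N² (v(z, N) = z*N² + z = z + z*N²)
v(6, 2)*(174 + 222) = (6*(1 + 2²))*(174 + 222) = (6*(1 + 4))*396 = (6*5)*396 = 30*396 = 11880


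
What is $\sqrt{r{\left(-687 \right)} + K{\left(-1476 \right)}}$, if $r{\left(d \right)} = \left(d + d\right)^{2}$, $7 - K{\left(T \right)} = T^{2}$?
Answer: $i \sqrt{290693} \approx 539.16 i$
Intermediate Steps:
$K{\left(T \right)} = 7 - T^{2}$
$r{\left(d \right)} = 4 d^{2}$ ($r{\left(d \right)} = \left(2 d\right)^{2} = 4 d^{2}$)
$\sqrt{r{\left(-687 \right)} + K{\left(-1476 \right)}} = \sqrt{4 \left(-687\right)^{2} + \left(7 - \left(-1476\right)^{2}\right)} = \sqrt{4 \cdot 471969 + \left(7 - 2178576\right)} = \sqrt{1887876 + \left(7 - 2178576\right)} = \sqrt{1887876 - 2178569} = \sqrt{-290693} = i \sqrt{290693}$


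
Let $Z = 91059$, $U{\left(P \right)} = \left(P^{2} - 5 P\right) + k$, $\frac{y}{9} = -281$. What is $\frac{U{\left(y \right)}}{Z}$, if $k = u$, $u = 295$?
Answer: $\frac{6408781}{91059} \approx 70.38$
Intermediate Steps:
$y = -2529$ ($y = 9 \left(-281\right) = -2529$)
$k = 295$
$U{\left(P \right)} = 295 + P^{2} - 5 P$ ($U{\left(P \right)} = \left(P^{2} - 5 P\right) + 295 = 295 + P^{2} - 5 P$)
$\frac{U{\left(y \right)}}{Z} = \frac{295 + \left(-2529\right)^{2} - -12645}{91059} = \left(295 + 6395841 + 12645\right) \frac{1}{91059} = 6408781 \cdot \frac{1}{91059} = \frac{6408781}{91059}$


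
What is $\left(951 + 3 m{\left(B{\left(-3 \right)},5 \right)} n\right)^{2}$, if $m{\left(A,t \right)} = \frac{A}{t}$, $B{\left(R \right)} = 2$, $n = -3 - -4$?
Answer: $\frac{22667121}{25} \approx 9.0669 \cdot 10^{5}$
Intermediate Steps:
$n = 1$ ($n = -3 + 4 = 1$)
$\left(951 + 3 m{\left(B{\left(-3 \right)},5 \right)} n\right)^{2} = \left(951 + 3 \cdot \frac{2}{5} \cdot 1\right)^{2} = \left(951 + \frac{6}{5} \cdot 1\right)^{2} = \left(951 + \frac{6}{5}\right)^{2} = \left(\frac{4761}{5}\right)^{2} = \frac{22667121}{25}$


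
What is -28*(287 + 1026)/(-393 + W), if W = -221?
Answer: 18382/307 ≈ 59.876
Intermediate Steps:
-28*(287 + 1026)/(-393 + W) = -28*(287 + 1026)/(-393 - 221) = -36764/(-614) = -36764*(-1)/614 = -28*(-1313/614) = 18382/307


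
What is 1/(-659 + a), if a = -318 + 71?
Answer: -1/906 ≈ -0.0011038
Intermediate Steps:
a = -247
1/(-659 + a) = 1/(-659 - 247) = 1/(-906) = -1/906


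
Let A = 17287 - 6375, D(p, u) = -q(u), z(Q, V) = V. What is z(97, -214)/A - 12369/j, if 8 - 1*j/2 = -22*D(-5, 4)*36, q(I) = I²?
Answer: 253028/539803 ≈ 0.46874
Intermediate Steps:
D(p, u) = -u²
A = 10912
j = -25328 (j = 16 - 2*(-(-22)*4²)*36 = 16 - 2*(-(-22)*16)*36 = 16 - 2*(-22*(-16))*36 = 16 - 704*36 = 16 - 2*12672 = 16 - 25344 = -25328)
z(97, -214)/A - 12369/j = -214/10912 - 12369/(-25328) = -214*1/10912 - 12369*(-1/25328) = -107/5456 + 12369/25328 = 253028/539803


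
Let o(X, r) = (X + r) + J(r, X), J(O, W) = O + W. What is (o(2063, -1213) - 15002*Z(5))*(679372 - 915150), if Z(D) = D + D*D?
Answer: 105713424080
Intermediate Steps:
o(X, r) = 2*X + 2*r (o(X, r) = (X + r) + (r + X) = (X + r) + (X + r) = 2*X + 2*r)
Z(D) = D + D²
(o(2063, -1213) - 15002*Z(5))*(679372 - 915150) = ((2*2063 + 2*(-1213)) - 75010*(1 + 5))*(679372 - 915150) = ((4126 - 2426) - 75010*6)*(-235778) = (1700 - 15002*30)*(-235778) = (1700 - 450060)*(-235778) = -448360*(-235778) = 105713424080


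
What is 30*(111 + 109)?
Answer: 6600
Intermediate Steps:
30*(111 + 109) = 30*220 = 6600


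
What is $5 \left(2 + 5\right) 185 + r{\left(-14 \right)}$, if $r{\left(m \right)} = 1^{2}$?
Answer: $6476$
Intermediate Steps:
$r{\left(m \right)} = 1$
$5 \left(2 + 5\right) 185 + r{\left(-14 \right)} = 5 \left(2 + 5\right) 185 + 1 = 5 \cdot 7 \cdot 185 + 1 = 35 \cdot 185 + 1 = 6475 + 1 = 6476$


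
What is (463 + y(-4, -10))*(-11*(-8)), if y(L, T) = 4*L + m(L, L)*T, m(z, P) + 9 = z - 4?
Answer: 54296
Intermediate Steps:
m(z, P) = -13 + z (m(z, P) = -9 + (z - 4) = -9 + (-4 + z) = -13 + z)
y(L, T) = 4*L + T*(-13 + L) (y(L, T) = 4*L + (-13 + L)*T = 4*L + T*(-13 + L))
(463 + y(-4, -10))*(-11*(-8)) = (463 + (4*(-4) - 10*(-13 - 4)))*(-11*(-8)) = (463 + (-16 - 10*(-17)))*88 = (463 + (-16 + 170))*88 = (463 + 154)*88 = 617*88 = 54296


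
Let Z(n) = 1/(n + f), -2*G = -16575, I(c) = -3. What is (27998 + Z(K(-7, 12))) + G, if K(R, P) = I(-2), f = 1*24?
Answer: 1523993/42 ≈ 36286.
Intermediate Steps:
f = 24
K(R, P) = -3
G = 16575/2 (G = -½*(-16575) = 16575/2 ≈ 8287.5)
Z(n) = 1/(24 + n) (Z(n) = 1/(n + 24) = 1/(24 + n))
(27998 + Z(K(-7, 12))) + G = (27998 + 1/(24 - 3)) + 16575/2 = (27998 + 1/21) + 16575/2 = 587959/21 + 16575/2 = 1523993/42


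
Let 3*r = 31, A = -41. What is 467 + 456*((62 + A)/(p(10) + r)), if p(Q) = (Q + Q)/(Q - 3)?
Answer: 330455/277 ≈ 1193.0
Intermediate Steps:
r = 31/3 (r = (⅓)*31 = 31/3 ≈ 10.333)
p(Q) = 2*Q/(-3 + Q) (p(Q) = (2*Q)/(-3 + Q) = 2*Q/(-3 + Q))
467 + 456*((62 + A)/(p(10) + r)) = 467 + 456*((62 - 41)/(2*10/(-3 + 10) + 31/3)) = 467 + 456*(21/(2*10/7 + 31/3)) = 467 + 456*(21/(2*10*(⅐) + 31/3)) = 467 + 456*(21/(20/7 + 31/3)) = 467 + 456*(21/(277/21)) = 467 + 456*(21*(21/277)) = 467 + 456*(441/277) = 467 + 201096/277 = 330455/277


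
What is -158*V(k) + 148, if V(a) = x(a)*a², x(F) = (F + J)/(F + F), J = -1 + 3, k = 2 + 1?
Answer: -1037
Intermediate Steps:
k = 3
J = 2
x(F) = (2 + F)/(2*F) (x(F) = (F + 2)/(F + F) = (2 + F)/((2*F)) = (2 + F)*(1/(2*F)) = (2 + F)/(2*F))
V(a) = a*(2 + a)/2 (V(a) = ((2 + a)/(2*a))*a² = a*(2 + a)/2)
-158*V(k) + 148 = -79*3*(2 + 3) + 148 = -79*3*5 + 148 = -158*15/2 + 148 = -1185 + 148 = -1037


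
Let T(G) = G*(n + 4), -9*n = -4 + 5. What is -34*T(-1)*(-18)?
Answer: -2380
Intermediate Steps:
n = -⅑ (n = -(-4 + 5)/9 = -⅑*1 = -⅑ ≈ -0.11111)
T(G) = 35*G/9 (T(G) = G*(-⅑ + 4) = G*(35/9) = 35*G/9)
-34*T(-1)*(-18) = -1190*(-1)/9*(-18) = -34*(-35/9)*(-18) = (1190/9)*(-18) = -2380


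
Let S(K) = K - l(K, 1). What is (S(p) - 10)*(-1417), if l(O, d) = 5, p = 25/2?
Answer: 7085/2 ≈ 3542.5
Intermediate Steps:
p = 25/2 (p = 25*(1/2) = 25/2 ≈ 12.500)
S(K) = -5 + K (S(K) = K - 1*5 = K - 5 = -5 + K)
(S(p) - 10)*(-1417) = ((-5 + 25/2) - 10)*(-1417) = (15/2 - 10)*(-1417) = -5/2*(-1417) = 7085/2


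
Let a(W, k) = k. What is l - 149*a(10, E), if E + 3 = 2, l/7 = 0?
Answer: 149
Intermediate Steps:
l = 0 (l = 7*0 = 0)
E = -1 (E = -3 + 2 = -1)
l - 149*a(10, E) = 0 - 149*(-1) = 0 + 149 = 149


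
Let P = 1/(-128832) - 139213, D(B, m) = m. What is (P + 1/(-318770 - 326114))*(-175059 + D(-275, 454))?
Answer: 504872630627697839825/20770423872 ≈ 2.4307e+10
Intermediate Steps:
P = -17935089217/128832 (P = -1/128832 - 139213 = -17935089217/128832 ≈ -1.3921e+5)
(P + 1/(-318770 - 326114))*(-175059 + D(-275, 454)) = (-17935089217/128832 + 1/(-318770 - 326114))*(-175059 + 454) = (-17935089217/128832 + 1/(-644884))*(-174605) = (-17935089217/128832 - 1/644884)*(-174605) = -2891513018686165/20770423872*(-174605) = 504872630627697839825/20770423872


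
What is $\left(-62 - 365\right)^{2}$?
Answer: $182329$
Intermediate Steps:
$\left(-62 - 365\right)^{2} = \left(-427\right)^{2} = 182329$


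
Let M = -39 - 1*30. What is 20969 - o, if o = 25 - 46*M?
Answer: 17770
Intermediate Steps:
M = -69 (M = -39 - 30 = -69)
o = 3199 (o = 25 - 46*(-69) = 25 + 3174 = 3199)
20969 - o = 20969 - 1*3199 = 20969 - 3199 = 17770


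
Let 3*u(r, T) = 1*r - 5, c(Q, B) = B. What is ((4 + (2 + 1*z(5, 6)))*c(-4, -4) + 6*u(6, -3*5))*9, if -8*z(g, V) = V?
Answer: -171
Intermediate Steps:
z(g, V) = -V/8
u(r, T) = -5/3 + r/3 (u(r, T) = (1*r - 5)/3 = (r - 5)/3 = (-5 + r)/3 = -5/3 + r/3)
((4 + (2 + 1*z(5, 6)))*c(-4, -4) + 6*u(6, -3*5))*9 = ((4 + (2 + 1*(-⅛*6)))*(-4) + 6*(-5/3 + (⅓)*6))*9 = ((4 + (2 + 1*(-¾)))*(-4) + 6*(-5/3 + 2))*9 = ((4 + (2 - ¾))*(-4) + 6*(⅓))*9 = ((4 + 5/4)*(-4) + 2)*9 = ((21/4)*(-4) + 2)*9 = (-21 + 2)*9 = -19*9 = -171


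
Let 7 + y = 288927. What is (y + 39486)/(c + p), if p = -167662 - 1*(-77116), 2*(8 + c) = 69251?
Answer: -656812/111857 ≈ -5.8719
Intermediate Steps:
c = 69235/2 (c = -8 + (½)*69251 = -8 + 69251/2 = 69235/2 ≈ 34618.)
p = -90546 (p = -167662 + 77116 = -90546)
y = 288920 (y = -7 + 288927 = 288920)
(y + 39486)/(c + p) = (288920 + 39486)/(69235/2 - 90546) = 328406/(-111857/2) = 328406*(-2/111857) = -656812/111857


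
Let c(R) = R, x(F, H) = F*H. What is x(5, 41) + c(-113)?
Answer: 92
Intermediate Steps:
x(5, 41) + c(-113) = 5*41 - 113 = 205 - 113 = 92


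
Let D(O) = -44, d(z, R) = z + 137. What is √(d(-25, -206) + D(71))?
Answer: 2*√17 ≈ 8.2462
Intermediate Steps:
d(z, R) = 137 + z
√(d(-25, -206) + D(71)) = √((137 - 25) - 44) = √(112 - 44) = √68 = 2*√17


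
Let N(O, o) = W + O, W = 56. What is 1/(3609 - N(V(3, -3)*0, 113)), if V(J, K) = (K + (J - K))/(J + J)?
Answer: 1/3553 ≈ 0.00028145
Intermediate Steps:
V(J, K) = 1/2 (V(J, K) = J/((2*J)) = J*(1/(2*J)) = 1/2)
N(O, o) = 56 + O
1/(3609 - N(V(3, -3)*0, 113)) = 1/(3609 - (56 + (1/2)*0)) = 1/(3609 - (56 + 0)) = 1/(3609 - 1*56) = 1/(3609 - 56) = 1/3553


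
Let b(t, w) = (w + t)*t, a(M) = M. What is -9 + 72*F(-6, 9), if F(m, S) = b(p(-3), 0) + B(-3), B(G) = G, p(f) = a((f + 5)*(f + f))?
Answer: 10143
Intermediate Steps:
p(f) = 2*f*(5 + f) (p(f) = (f + 5)*(f + f) = (5 + f)*(2*f) = 2*f*(5 + f))
b(t, w) = t*(t + w) (b(t, w) = (t + w)*t = t*(t + w))
F(m, S) = 141 (F(m, S) = (2*(-3)*(5 - 3))*(2*(-3)*(5 - 3) + 0) - 3 = (2*(-3)*2)*(2*(-3)*2 + 0) - 3 = -12*(-12 + 0) - 3 = -12*(-12) - 3 = 144 - 3 = 141)
-9 + 72*F(-6, 9) = -9 + 72*141 = -9 + 10152 = 10143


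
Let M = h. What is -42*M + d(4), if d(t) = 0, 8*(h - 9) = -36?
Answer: -189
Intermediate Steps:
h = 9/2 (h = 9 + (⅛)*(-36) = 9 - 9/2 = 9/2 ≈ 4.5000)
M = 9/2 ≈ 4.5000
-42*M + d(4) = -42*9/2 + 0 = -189 + 0 = -189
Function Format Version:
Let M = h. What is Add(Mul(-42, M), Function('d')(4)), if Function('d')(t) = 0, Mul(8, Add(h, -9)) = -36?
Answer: -189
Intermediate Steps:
h = Rational(9, 2) (h = Add(9, Mul(Rational(1, 8), -36)) = Add(9, Rational(-9, 2)) = Rational(9, 2) ≈ 4.5000)
M = Rational(9, 2) ≈ 4.5000
Add(Mul(-42, M), Function('d')(4)) = Add(Mul(-42, Rational(9, 2)), 0) = Add(-189, 0) = -189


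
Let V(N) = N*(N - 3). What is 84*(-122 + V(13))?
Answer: 672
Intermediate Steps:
V(N) = N*(-3 + N)
84*(-122 + V(13)) = 84*(-122 + 13*(-3 + 13)) = 84*(-122 + 13*10) = 84*(-122 + 130) = 84*8 = 672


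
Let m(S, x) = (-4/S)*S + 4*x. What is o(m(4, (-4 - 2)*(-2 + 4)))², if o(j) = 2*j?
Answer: 10816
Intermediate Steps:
m(S, x) = -4 + 4*x
o(m(4, (-4 - 2)*(-2 + 4)))² = (2*(-4 + 4*((-4 - 2)*(-2 + 4))))² = (2*(-4 + 4*(-6*2)))² = (2*(-4 + 4*(-12)))² = (2*(-4 - 48))² = (2*(-52))² = (-104)² = 10816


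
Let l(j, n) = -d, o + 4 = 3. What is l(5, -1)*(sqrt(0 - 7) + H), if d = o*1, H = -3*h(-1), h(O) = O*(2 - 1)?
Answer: 3 + I*sqrt(7) ≈ 3.0 + 2.6458*I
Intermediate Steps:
h(O) = O (h(O) = O*1 = O)
o = -1 (o = -4 + 3 = -1)
H = 3 (H = -3*(-1) = 3)
d = -1 (d = -1*1 = -1)
l(j, n) = 1 (l(j, n) = -1*(-1) = 1)
l(5, -1)*(sqrt(0 - 7) + H) = 1*(sqrt(0 - 7) + 3) = 1*(sqrt(-7) + 3) = 1*(I*sqrt(7) + 3) = 1*(3 + I*sqrt(7)) = 3 + I*sqrt(7)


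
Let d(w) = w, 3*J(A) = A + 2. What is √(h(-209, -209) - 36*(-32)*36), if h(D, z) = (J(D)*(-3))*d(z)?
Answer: 3*I*√199 ≈ 42.32*I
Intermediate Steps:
J(A) = ⅔ + A/3 (J(A) = (A + 2)/3 = (2 + A)/3 = ⅔ + A/3)
h(D, z) = z*(-2 - D) (h(D, z) = ((⅔ + D/3)*(-3))*z = (-2 - D)*z = z*(-2 - D))
√(h(-209, -209) - 36*(-32)*36) = √(-1*(-209)*(2 - 209) - 36*(-32)*36) = √(-1*(-209)*(-207) + 1152*36) = √(-43263 + 41472) = √(-1791) = 3*I*√199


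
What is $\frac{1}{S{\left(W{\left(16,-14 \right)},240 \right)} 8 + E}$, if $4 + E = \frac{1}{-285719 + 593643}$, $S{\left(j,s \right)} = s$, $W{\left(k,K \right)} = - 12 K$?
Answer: $\frac{307924}{589982385} \approx 0.00052192$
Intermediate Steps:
$E = - \frac{1231695}{307924}$ ($E = -4 + \frac{1}{-285719 + 593643} = -4 + \frac{1}{307924} = - \frac{1231695}{307924} \approx -4.0$)
$\frac{1}{S{\left(W{\left(16,-14 \right)},240 \right)} 8 + E} = \frac{1}{240 \cdot 8 - \frac{1231695}{307924}} = \frac{1}{1920 - \frac{1231695}{307924}} = \frac{1}{\frac{589982385}{307924}} = \frac{307924}{589982385}$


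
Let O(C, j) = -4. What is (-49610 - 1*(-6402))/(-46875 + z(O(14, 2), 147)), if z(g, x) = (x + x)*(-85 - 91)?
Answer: 43208/98619 ≈ 0.43813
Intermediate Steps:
z(g, x) = -352*x (z(g, x) = (2*x)*(-176) = -352*x)
(-49610 - 1*(-6402))/(-46875 + z(O(14, 2), 147)) = (-49610 - 1*(-6402))/(-46875 - 352*147) = (-49610 + 6402)/(-46875 - 51744) = -43208/(-98619) = -43208*(-1/98619) = 43208/98619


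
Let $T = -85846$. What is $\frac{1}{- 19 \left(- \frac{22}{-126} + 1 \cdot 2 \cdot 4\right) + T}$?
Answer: $- \frac{63}{5418083} \approx -1.1628 \cdot 10^{-5}$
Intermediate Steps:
$\frac{1}{- 19 \left(- \frac{22}{-126} + 1 \cdot 2 \cdot 4\right) + T} = \frac{1}{- 19 \left(- \frac{22}{-126} + 1 \cdot 2 \cdot 4\right) - 85846} = \frac{1}{- 19 \left(\left(-22\right) \left(- \frac{1}{126}\right) + 2 \cdot 4\right) - 85846} = \frac{1}{- 19 \left(\frac{11}{63} + 8\right) - 85846} = \frac{1}{\left(-19\right) \frac{515}{63} - 85846} = \frac{1}{- \frac{9785}{63} - 85846} = \frac{1}{- \frac{5418083}{63}} = - \frac{63}{5418083}$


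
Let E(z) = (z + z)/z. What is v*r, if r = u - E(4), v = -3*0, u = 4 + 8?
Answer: 0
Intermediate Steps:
u = 12
E(z) = 2 (E(z) = (2*z)/z = 2)
v = 0
r = 10 (r = 12 - 1*2 = 12 - 2 = 10)
v*r = 0*10 = 0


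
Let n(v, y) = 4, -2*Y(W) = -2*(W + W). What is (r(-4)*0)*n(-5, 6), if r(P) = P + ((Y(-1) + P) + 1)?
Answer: 0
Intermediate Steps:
Y(W) = 2*W (Y(W) = -(-1)*(W + W) = -(-1)*2*W = -(-2)*W = 2*W)
r(P) = -1 + 2*P (r(P) = P + ((2*(-1) + P) + 1) = P + ((-2 + P) + 1) = P + (-1 + P) = -1 + 2*P)
(r(-4)*0)*n(-5, 6) = ((-1 + 2*(-4))*0)*4 = ((-1 - 8)*0)*4 = -9*0*4 = 0*4 = 0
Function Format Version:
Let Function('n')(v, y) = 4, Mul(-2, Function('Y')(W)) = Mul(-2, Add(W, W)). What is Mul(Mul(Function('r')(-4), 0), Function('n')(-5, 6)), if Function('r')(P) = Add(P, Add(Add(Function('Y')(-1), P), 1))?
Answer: 0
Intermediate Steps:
Function('Y')(W) = Mul(2, W) (Function('Y')(W) = Mul(Rational(-1, 2), Mul(-2, Add(W, W))) = Mul(Rational(-1, 2), Mul(-2, Mul(2, W))) = Mul(Rational(-1, 2), Mul(-4, W)) = Mul(2, W))
Function('r')(P) = Add(-1, Mul(2, P)) (Function('r')(P) = Add(P, Add(Add(Mul(2, -1), P), 1)) = Add(P, Add(Add(-2, P), 1)) = Add(P, Add(-1, P)) = Add(-1, Mul(2, P)))
Mul(Mul(Function('r')(-4), 0), Function('n')(-5, 6)) = Mul(Mul(Add(-1, Mul(2, -4)), 0), 4) = Mul(Mul(Add(-1, -8), 0), 4) = Mul(Mul(-9, 0), 4) = Mul(0, 4) = 0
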